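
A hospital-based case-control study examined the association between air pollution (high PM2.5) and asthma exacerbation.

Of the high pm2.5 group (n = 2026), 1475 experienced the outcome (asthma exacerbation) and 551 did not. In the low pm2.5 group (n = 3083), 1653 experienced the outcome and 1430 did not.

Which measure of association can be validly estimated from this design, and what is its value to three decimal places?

2.316

From the description: a = 1475, b = 551, c = 1653, d = 1430.
This is a hospital-based case-control study: participants were sampled on outcome status, so risks in the source population cannot be estimated directly — relative risk is not valid here. The odds ratio is the appropriate measure.
OR = (a·d)/(b·c) = (1475 × 1430) / (551 × 1653) = 2109250 / 910803 = 2.31581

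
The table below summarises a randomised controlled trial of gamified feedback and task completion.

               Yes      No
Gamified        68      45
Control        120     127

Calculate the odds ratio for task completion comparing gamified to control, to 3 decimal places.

1.599

Cells: a = 68, b = 45, c = 120, d = 127.
OR = (a·d)/(b·c) = (68 × 127) / (45 × 120) = 8636 / 5400 = 1.59926
The odds of task completion are about 1.60 times as high in the gamified group.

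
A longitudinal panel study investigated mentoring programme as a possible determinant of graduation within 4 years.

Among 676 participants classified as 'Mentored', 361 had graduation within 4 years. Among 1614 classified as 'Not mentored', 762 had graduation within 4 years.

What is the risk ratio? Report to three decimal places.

1.131

From the description: a = 361, b = 315, c = 762, d = 852.
Risk in exposed = 361/676 = 0.53402; risk in unexposed = 762/1614 = 0.47212.
RR = 0.53402 / 0.47212 = 1.13112
The risk among the exposed is 1.13 times that among the unexposed.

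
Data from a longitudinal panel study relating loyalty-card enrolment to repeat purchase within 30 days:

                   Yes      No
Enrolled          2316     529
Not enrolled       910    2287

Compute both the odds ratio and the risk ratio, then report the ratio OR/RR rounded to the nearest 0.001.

3.847

Cells: a = 2316, b = 529, c = 910, d = 2287.
OR = (2316·2287)/(529·910) = 5296692/481390 = 11.00291
Risk in exposed = 2316/2845 = 0.81406; risk in unexposed = 910/3197 = 0.28464; RR = 2.85994
OR/RR = 11.00291 / 2.85994 = 3.84725
The outcome is not rare, so the OR lies further from 1 than the RR.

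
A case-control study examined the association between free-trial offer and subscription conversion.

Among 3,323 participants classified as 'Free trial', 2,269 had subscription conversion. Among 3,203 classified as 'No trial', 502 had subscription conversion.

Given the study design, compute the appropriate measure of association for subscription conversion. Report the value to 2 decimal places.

11.58

From the description: a = 2269, b = 1054, c = 502, d = 2701.
This is a case-control study: participants were sampled on outcome status, so risks in the source population cannot be estimated directly — relative risk is not valid here. The odds ratio is the appropriate measure.
OR = (a·d)/(b·c) = (2269 × 2701) / (1054 × 502) = 6128569 / 529108 = 11.58283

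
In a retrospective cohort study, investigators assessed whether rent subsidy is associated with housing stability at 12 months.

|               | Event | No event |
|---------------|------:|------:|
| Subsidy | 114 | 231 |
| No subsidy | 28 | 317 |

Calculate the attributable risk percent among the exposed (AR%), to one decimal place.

75.4

Cells: a = 114, b = 231, c = 28, d = 317.
Risk in exposed = 114/345 = 0.33043; risk in unexposed = 28/345 = 0.08116.
RR = 0.33043/0.08116 = 4.07143
AR% = (RR − 1)/RR × 100 = (4.07143 − 1)/4.07143 × 100 = 75.4386%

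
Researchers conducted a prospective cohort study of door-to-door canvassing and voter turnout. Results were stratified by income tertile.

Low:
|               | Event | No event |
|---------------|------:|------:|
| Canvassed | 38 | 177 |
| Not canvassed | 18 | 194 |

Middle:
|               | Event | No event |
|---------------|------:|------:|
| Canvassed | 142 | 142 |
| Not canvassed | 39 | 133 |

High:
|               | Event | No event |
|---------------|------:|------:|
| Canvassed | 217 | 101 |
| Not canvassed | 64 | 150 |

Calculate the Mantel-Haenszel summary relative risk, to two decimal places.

RR_MH = Σ(aᵢ·n₀ᵢ/nᵢ) / Σ(cᵢ·n₁ᵢ/nᵢ), with n₁ᵢ = aᵢ+bᵢ (exposed), n₀ᵢ = cᵢ+dᵢ (unexposed), nᵢ = n₁ᵢ+n₀ᵢ.
Stratum 1 (Low): n₁ = 215, n₀ = 212, n = 427; a·n₀/n = 38·212/427 = 18.8665; c·n₁/n = 18·215/427 = 9.0632
Stratum 2 (Middle): n₁ = 284, n₀ = 172, n = 456; a·n₀/n = 142·172/456 = 53.5614; c·n₁/n = 39·284/456 = 24.2895
Stratum 3 (High): n₁ = 318, n₀ = 214, n = 532; a·n₀/n = 217·214/532 = 87.2895; c·n₁/n = 64·318/532 = 38.2556
RR_MH = (18.8665 + 53.5614 + 87.2895) / (9.0632 + 24.2895 + 38.2556) = 159.7174 / 71.6083 = 2.23043

2.23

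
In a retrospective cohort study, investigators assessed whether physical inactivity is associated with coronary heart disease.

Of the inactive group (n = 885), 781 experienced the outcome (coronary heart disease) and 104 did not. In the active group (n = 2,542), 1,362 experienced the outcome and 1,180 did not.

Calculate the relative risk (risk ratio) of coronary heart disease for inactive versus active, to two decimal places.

1.65

From the description: a = 781, b = 104, c = 1362, d = 1180.
Risk in exposed = 781/885 = 0.88249; risk in unexposed = 1362/2542 = 0.53580.
RR = 0.88249 / 0.53580 = 1.64705
The risk among the exposed is 1.65 times that among the unexposed.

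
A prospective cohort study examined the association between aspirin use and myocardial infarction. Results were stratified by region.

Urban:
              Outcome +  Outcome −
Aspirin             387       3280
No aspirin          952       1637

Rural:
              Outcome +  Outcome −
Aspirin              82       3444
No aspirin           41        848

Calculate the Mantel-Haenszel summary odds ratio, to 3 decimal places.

OR_MH = Σ(aᵢdᵢ/nᵢ) / Σ(bᵢcᵢ/nᵢ), where nᵢ is the stratum total.
Stratum 1 (Urban): n = 6256; a·d/n = 387·1637/6256 = 101.2658; b·c/n = 3280·952/6256 = 499.1304
Stratum 2 (Rural): n = 4415; a·d/n = 82·848/4415 = 15.7499; b·c/n = 3444·41/4415 = 31.9828
OR_MH = (101.2658 + 15.7499) / (499.1304 + 31.9828) = 117.0158 / 531.1132 = 0.22032

0.220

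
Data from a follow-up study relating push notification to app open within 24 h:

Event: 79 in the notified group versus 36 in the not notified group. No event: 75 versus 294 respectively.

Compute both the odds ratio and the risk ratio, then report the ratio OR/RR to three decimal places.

From the description: a = 79, b = 75, c = 36, d = 294.
OR = (79·294)/(75·36) = 23226/2700 = 8.60222
Risk in exposed = 79/154 = 0.51299; risk in unexposed = 36/330 = 0.10909; RR = 4.70238
OR/RR = 8.60222 / 4.70238 = 1.82933
The outcome is not rare, so the OR lies further from 1 than the RR.

1.829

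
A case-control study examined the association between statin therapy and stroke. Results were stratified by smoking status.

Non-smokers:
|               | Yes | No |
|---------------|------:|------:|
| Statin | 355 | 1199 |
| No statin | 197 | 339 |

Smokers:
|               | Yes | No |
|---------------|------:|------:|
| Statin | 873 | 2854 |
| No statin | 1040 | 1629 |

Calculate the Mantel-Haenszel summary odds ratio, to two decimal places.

0.49

OR_MH = Σ(aᵢdᵢ/nᵢ) / Σ(bᵢcᵢ/nᵢ), where nᵢ is the stratum total.
Stratum 1 (Non-smokers): n = 2090; a·d/n = 355·339/2090 = 57.5813; b·c/n = 1199·197/2090 = 113.0158
Stratum 2 (Smokers): n = 6396; a·d/n = 873·1629/6396 = 222.3447; b·c/n = 2854·1040/6396 = 464.0650
OR_MH = (57.5813 + 222.3447) / (113.0158 + 464.0650) = 279.9261 / 577.0808 = 0.48507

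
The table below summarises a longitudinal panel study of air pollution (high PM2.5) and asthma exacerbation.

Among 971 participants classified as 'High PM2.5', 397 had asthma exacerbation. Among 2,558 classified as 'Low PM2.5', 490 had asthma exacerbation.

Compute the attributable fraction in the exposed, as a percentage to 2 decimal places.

53.15

From the description: a = 397, b = 574, c = 490, d = 2068.
Risk in exposed = 397/971 = 0.40886; risk in unexposed = 490/2558 = 0.19156.
RR = 0.40886/0.19156 = 2.13440
AR% = (RR − 1)/RR × 100 = (2.13440 − 1)/2.13440 × 100 = 53.1484%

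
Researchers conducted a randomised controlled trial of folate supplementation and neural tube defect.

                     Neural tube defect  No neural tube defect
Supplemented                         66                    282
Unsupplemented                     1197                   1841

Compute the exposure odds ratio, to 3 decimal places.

0.360

Cells: a = 66, b = 282, c = 1197, d = 1841.
OR = (a·d)/(b·c) = (66 × 1841) / (282 × 1197) = 121506 / 337554 = 0.35996
Exposure is associated with lower odds of neural tube defect (OR = 0.36 < 1).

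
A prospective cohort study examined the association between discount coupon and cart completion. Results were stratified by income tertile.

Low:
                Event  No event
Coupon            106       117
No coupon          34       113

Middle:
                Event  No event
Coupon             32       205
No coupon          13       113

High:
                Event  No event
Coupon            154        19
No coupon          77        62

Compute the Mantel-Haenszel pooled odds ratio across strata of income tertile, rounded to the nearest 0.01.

OR_MH = Σ(aᵢdᵢ/nᵢ) / Σ(bᵢcᵢ/nᵢ), where nᵢ is the stratum total.
Stratum 1 (Low): n = 370; a·d/n = 106·113/370 = 32.3730; b·c/n = 117·34/370 = 10.7514
Stratum 2 (Middle): n = 363; a·d/n = 32·113/363 = 9.9614; b·c/n = 205·13/363 = 7.3416
Stratum 3 (High): n = 312; a·d/n = 154·62/312 = 30.6026; b·c/n = 19·77/312 = 4.6891
OR_MH = (32.3730 + 9.9614 + 30.6026) / (10.7514 + 7.3416 + 4.6891) = 72.9370 / 22.7821 = 3.20151

3.20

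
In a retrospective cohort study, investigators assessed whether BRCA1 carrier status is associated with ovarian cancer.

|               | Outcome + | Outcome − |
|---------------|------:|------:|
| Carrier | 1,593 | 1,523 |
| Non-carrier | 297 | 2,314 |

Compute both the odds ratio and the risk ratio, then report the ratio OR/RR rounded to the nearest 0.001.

Cells: a = 1593, b = 1523, c = 297, d = 2314.
OR = (1593·2314)/(1523·297) = 3686202/452331 = 8.14935
Risk in exposed = 1593/3116 = 0.51123; risk in unexposed = 297/2611 = 0.11375; RR = 4.49437
OR/RR = 8.14935 / 4.49437 = 1.81323
The outcome is not rare, so the OR lies further from 1 than the RR.

1.813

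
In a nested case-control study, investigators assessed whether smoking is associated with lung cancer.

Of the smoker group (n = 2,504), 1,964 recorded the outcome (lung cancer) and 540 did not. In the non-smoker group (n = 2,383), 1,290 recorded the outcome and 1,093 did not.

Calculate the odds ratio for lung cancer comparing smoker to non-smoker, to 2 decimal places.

3.08

From the description: a = 1964, b = 540, c = 1290, d = 1093.
OR = (a·d)/(b·c) = (1964 × 1093) / (540 × 1290) = 2146652 / 696600 = 3.08161
The odds of lung cancer are about 3.08 times as high in the smoker group.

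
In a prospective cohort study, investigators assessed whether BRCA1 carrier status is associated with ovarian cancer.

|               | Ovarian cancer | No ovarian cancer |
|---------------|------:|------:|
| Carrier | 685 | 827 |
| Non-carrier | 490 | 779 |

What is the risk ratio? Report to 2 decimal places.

Cells: a = 685, b = 827, c = 490, d = 779.
Risk in exposed = 685/1512 = 0.45304; risk in unexposed = 490/1269 = 0.38613.
RR = 0.45304 / 0.38613 = 1.17329
The risk among the exposed is 1.17 times that among the unexposed.

1.17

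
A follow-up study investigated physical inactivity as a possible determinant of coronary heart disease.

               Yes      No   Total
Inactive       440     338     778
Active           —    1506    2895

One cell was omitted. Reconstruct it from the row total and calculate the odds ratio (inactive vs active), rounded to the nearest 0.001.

1.411

The missing cell is in the unexposed row: 2895 − 1506 = 1389.
So a = 440, b = 338, c = 1389, d = 1506.
OR = (a·d)/(b·c) = (440 × 1506) / (338 × 1389) = 662640 / 469482 = 1.41143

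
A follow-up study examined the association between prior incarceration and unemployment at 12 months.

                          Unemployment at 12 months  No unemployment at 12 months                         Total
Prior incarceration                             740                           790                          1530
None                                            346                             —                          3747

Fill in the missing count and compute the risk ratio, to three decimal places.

The missing cell is in the unexposed row: 3747 − 346 = 3401.
So a = 740, b = 790, c = 346, d = 3401.
RR = [a/(a+b)] / [c/(c+d)] = (740/1530) / (346/3747) = 0.48366/0.09234 = 5.23779

5.238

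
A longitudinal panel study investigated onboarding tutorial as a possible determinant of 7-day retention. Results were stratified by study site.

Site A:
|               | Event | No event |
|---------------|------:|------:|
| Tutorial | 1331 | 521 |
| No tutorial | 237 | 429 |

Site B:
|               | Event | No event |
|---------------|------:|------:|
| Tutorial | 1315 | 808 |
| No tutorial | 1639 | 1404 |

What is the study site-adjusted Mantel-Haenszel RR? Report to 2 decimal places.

RR_MH = Σ(aᵢ·n₀ᵢ/nᵢ) / Σ(cᵢ·n₁ᵢ/nᵢ), with n₁ᵢ = aᵢ+bᵢ (exposed), n₀ᵢ = cᵢ+dᵢ (unexposed), nᵢ = n₁ᵢ+n₀ᵢ.
Stratum 1 (Site A): n₁ = 1852, n₀ = 666, n = 2518; a·n₀/n = 1331·666/2518 = 352.0437; c·n₁/n = 237·1852/2518 = 174.3145
Stratum 2 (Site B): n₁ = 2123, n₀ = 3043, n = 5166; a·n₀/n = 1315·3043/5166 = 774.5925; c·n₁/n = 1639·2123/5166 = 673.5573
RR_MH = (352.0437 + 774.5925) / (174.3145 + 673.5573) = 1126.6362 / 847.8718 = 1.32878

1.33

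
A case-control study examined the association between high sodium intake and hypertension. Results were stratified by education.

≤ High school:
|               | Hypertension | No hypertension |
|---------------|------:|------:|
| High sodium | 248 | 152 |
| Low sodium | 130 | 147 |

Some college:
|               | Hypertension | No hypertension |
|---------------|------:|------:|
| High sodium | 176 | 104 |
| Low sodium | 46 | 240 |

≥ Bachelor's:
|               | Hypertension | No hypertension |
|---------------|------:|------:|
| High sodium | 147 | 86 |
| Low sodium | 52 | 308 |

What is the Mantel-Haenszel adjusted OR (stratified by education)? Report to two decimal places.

4.53

OR_MH = Σ(aᵢdᵢ/nᵢ) / Σ(bᵢcᵢ/nᵢ), where nᵢ is the stratum total.
Stratum 1 (≤ High school): n = 677; a·d/n = 248·147/677 = 53.8493; b·c/n = 152·130/677 = 29.1876
Stratum 2 (Some college): n = 566; a·d/n = 176·240/566 = 74.6290; b·c/n = 104·46/566 = 8.4523
Stratum 3 (≥ Bachelor's): n = 593; a·d/n = 147·308/593 = 76.3508; b·c/n = 86·52/593 = 7.5413
OR_MH = (53.8493 + 74.6290 + 76.3508) / (29.1876 + 8.4523 + 7.5413) = 204.8291 / 45.1812 = 4.53350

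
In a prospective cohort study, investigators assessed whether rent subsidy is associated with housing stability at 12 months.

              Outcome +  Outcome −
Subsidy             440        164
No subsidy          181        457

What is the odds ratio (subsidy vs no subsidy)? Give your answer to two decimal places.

6.77

Cells: a = 440, b = 164, c = 181, d = 457.
OR = (a·d)/(b·c) = (440 × 457) / (164 × 181) = 201080 / 29684 = 6.77402
The odds of housing stability at 12 months are about 6.77 times as high in the subsidy group.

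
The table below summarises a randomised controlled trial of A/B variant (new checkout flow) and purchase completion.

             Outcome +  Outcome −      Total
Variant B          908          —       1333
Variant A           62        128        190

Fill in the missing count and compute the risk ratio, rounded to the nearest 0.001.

The missing cell is in the exposed row: 1333 − 908 = 425.
So a = 908, b = 425, c = 62, d = 128.
RR = [a/(a+b)] / [c/(c+d)] = (908/1333) / (62/190) = 0.68117/0.32632 = 2.08746

2.087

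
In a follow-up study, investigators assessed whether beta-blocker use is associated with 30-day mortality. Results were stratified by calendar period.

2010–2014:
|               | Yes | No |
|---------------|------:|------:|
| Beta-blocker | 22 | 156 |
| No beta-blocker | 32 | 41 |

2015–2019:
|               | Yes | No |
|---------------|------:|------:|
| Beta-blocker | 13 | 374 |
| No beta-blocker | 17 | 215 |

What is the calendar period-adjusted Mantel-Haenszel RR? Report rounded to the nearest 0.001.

RR_MH = Σ(aᵢ·n₀ᵢ/nᵢ) / Σ(cᵢ·n₁ᵢ/nᵢ), with n₁ᵢ = aᵢ+bᵢ (exposed), n₀ᵢ = cᵢ+dᵢ (unexposed), nᵢ = n₁ᵢ+n₀ᵢ.
Stratum 1 (2010–2014): n₁ = 178, n₀ = 73, n = 251; a·n₀/n = 22·73/251 = 6.3984; c·n₁/n = 32·178/251 = 22.6932
Stratum 2 (2015–2019): n₁ = 387, n₀ = 232, n = 619; a·n₀/n = 13·232/619 = 4.8724; c·n₁/n = 17·387/619 = 10.6284
RR_MH = (6.3984 + 4.8724) / (22.6932 + 10.6284) = 11.2708 / 33.3217 = 0.33824

0.338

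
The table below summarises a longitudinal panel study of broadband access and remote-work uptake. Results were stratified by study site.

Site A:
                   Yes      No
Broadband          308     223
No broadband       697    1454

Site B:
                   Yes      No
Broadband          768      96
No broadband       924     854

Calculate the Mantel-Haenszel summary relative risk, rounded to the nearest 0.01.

RR_MH = Σ(aᵢ·n₀ᵢ/nᵢ) / Σ(cᵢ·n₁ᵢ/nᵢ), with n₁ᵢ = aᵢ+bᵢ (exposed), n₀ᵢ = cᵢ+dᵢ (unexposed), nᵢ = n₁ᵢ+n₀ᵢ.
Stratum 1 (Site A): n₁ = 531, n₀ = 2151, n = 2682; a·n₀/n = 308·2151/2682 = 247.0201; c·n₁/n = 697·531/2682 = 137.9966
Stratum 2 (Site B): n₁ = 864, n₀ = 1778, n = 2642; a·n₀/n = 768·1778/2642 = 516.8448; c·n₁/n = 924·864/2642 = 302.1711
RR_MH = (247.0201 + 516.8448) / (137.9966 + 302.1711) = 763.8649 / 440.1677 = 1.73540

1.74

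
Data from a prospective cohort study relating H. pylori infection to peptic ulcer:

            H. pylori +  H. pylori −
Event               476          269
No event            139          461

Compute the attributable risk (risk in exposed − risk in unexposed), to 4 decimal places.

0.4055

Reading the table with exposure as columns: a = 476 (H. pylori +, case), b = 139 (H. pylori +, non-case), c = 269 (H. pylori −, case), d = 461.
Risk in exposed = 476/615 = 0.773984; risk in unexposed = 269/730 = 0.368493.
Risk difference = 0.773984 − 0.368493 = 0.405491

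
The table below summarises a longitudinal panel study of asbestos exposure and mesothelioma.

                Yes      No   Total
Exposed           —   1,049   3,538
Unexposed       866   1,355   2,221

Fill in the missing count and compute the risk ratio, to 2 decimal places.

1.80

The missing cell is in the exposed row: 3538 − 1049 = 2489.
So a = 2489, b = 1049, c = 866, d = 1355.
RR = [a/(a+b)] / [c/(c+d)] = (2489/3538) / (866/2221) = 0.70350/0.38991 = 1.80425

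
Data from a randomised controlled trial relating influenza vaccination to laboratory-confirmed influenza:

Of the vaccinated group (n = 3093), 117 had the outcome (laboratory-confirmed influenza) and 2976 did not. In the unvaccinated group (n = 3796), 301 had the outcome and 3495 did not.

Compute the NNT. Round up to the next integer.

Risk in treated group = 117/3093 = 0.03783; risk in control = 301/3796 = 0.07929.
Absolute risk reduction = 0.07929 − 0.03783 = 0.04147
NNT = 1 / ARR = 1 / 0.04147 = 24.116 → round up → 25

25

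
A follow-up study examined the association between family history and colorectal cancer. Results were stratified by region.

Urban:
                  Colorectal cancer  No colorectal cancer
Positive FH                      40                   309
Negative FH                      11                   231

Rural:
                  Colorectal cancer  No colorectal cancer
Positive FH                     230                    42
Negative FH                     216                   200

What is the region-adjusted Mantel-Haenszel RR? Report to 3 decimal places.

1.692

RR_MH = Σ(aᵢ·n₀ᵢ/nᵢ) / Σ(cᵢ·n₁ᵢ/nᵢ), with n₁ᵢ = aᵢ+bᵢ (exposed), n₀ᵢ = cᵢ+dᵢ (unexposed), nᵢ = n₁ᵢ+n₀ᵢ.
Stratum 1 (Urban): n₁ = 349, n₀ = 242, n = 591; a·n₀/n = 40·242/591 = 16.3790; c·n₁/n = 11·349/591 = 6.4958
Stratum 2 (Rural): n₁ = 272, n₀ = 416, n = 688; a·n₀/n = 230·416/688 = 139.0698; c·n₁/n = 216·272/688 = 85.3953
RR_MH = (16.3790 + 139.0698) / (6.4958 + 85.3953) = 155.4488 / 91.8911 = 1.69166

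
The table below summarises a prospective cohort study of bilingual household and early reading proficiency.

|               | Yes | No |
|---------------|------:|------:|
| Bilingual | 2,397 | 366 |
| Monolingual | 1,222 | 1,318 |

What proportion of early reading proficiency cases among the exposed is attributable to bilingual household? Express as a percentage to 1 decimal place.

Cells: a = 2397, b = 366, c = 1222, d = 1318.
Risk in exposed = 2397/2763 = 0.86754; risk in unexposed = 1222/2540 = 0.48110.
RR = 0.86754/0.48110 = 1.80322
AR% = (RR − 1)/RR × 100 = (1.80322 − 1)/1.80322 × 100 = 44.5438%

44.5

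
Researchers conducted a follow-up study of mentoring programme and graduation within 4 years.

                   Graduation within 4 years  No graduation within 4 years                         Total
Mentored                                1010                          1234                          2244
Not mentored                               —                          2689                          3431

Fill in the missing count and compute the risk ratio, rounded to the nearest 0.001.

The missing cell is in the unexposed row: 3431 − 2689 = 742.
So a = 1010, b = 1234, c = 742, d = 2689.
RR = [a/(a+b)] / [c/(c+d)] = (1010/2244) / (742/3431) = 0.45009/0.21626 = 2.08121

2.081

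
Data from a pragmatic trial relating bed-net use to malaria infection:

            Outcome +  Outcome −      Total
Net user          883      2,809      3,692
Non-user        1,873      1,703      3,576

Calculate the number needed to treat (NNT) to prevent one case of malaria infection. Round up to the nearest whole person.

Risk in treated group = 883/3692 = 0.23917; risk in control = 1873/3576 = 0.52377.
Absolute risk reduction = 0.52377 − 0.23917 = 0.28460
NNT = 1 / ARR = 1 / 0.28460 = 3.514 → round up → 4

4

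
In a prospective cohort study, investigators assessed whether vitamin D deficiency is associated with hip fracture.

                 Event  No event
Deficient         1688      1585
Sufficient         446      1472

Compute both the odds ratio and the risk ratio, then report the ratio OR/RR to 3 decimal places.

1.585

Cells: a = 1688, b = 1585, c = 446, d = 1472.
OR = (1688·1472)/(1585·446) = 2484736/706910 = 3.51493
Risk in exposed = 1688/3273 = 0.51573; risk in unexposed = 446/1918 = 0.23253; RR = 2.21789
OR/RR = 3.51493 / 2.21789 = 1.58481
The outcome is not rare, so the OR lies further from 1 than the RR.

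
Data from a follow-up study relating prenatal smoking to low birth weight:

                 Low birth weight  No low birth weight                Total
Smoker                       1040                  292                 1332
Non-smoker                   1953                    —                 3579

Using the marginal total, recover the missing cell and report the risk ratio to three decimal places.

1.431

The missing cell is in the unexposed row: 3579 − 1953 = 1626.
So a = 1040, b = 292, c = 1953, d = 1626.
RR = [a/(a+b)] / [c/(c+d)] = (1040/1332) / (1953/3579) = 0.78078/0.54568 = 1.43083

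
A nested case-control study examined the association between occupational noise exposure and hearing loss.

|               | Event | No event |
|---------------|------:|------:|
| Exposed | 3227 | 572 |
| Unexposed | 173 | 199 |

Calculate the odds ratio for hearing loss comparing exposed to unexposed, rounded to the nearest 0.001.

Cells: a = 3227, b = 572, c = 173, d = 199.
OR = (a·d)/(b·c) = (3227 × 199) / (572 × 173) = 642173 / 98956 = 6.48948
The odds of hearing loss are about 6.49 times as high in the exposed group.

6.489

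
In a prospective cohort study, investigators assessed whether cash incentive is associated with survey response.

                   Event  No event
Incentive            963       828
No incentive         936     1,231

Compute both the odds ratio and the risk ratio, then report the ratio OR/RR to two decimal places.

Cells: a = 963, b = 828, c = 936, d = 1231.
OR = (963·1231)/(828·936) = 1185453/775008 = 1.52960
Risk in exposed = 963/1791 = 0.53769; risk in unexposed = 936/2167 = 0.43193; RR = 1.24484
OR/RR = 1.52960 / 1.24484 = 1.22875
The outcome is not rare, so the OR lies further from 1 than the RR.

1.23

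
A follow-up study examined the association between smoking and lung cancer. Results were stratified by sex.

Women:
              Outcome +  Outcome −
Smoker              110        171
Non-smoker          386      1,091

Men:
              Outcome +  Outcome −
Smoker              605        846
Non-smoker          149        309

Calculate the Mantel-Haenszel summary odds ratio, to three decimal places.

1.605

OR_MH = Σ(aᵢdᵢ/nᵢ) / Σ(bᵢcᵢ/nᵢ), where nᵢ is the stratum total.
Stratum 1 (Women): n = 1758; a·d/n = 110·1091/1758 = 68.2651; b·c/n = 171·386/1758 = 37.5461
Stratum 2 (Men): n = 1909; a·d/n = 605·309/1909 = 97.9282; b·c/n = 846·149/1909 = 66.0314
OR_MH = (68.2651 + 97.9282) / (37.5461 + 66.0314) = 166.1933 / 103.5775 = 1.60453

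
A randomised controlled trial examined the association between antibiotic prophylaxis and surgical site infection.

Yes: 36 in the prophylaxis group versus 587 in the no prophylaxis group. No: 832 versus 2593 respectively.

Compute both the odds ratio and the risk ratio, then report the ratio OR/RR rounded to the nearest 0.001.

From the description: a = 36, b = 832, c = 587, d = 2593.
OR = (36·2593)/(832·587) = 93348/488384 = 0.19114
Risk in exposed = 36/868 = 0.04147; risk in unexposed = 587/3180 = 0.18459; RR = 0.22468
OR/RR = 0.19114 / 0.22468 = 0.85069
The outcome is not rare, so the OR lies further from 1 than the RR.

0.851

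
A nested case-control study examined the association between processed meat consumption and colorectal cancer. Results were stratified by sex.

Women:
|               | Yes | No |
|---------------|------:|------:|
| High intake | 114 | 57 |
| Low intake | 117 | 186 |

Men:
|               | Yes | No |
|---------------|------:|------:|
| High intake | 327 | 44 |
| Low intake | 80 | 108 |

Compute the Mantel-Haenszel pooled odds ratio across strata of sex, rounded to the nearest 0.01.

OR_MH = Σ(aᵢdᵢ/nᵢ) / Σ(bᵢcᵢ/nᵢ), where nᵢ is the stratum total.
Stratum 1 (Women): n = 474; a·d/n = 114·186/474 = 44.7342; b·c/n = 57·117/474 = 14.0696
Stratum 2 (Men): n = 559; a·d/n = 327·108/559 = 63.1771; b·c/n = 44·80/559 = 6.2970
OR_MH = (44.7342 + 63.1771) / (14.0696 + 6.2970) = 107.9113 / 20.3666 = 5.29845

5.30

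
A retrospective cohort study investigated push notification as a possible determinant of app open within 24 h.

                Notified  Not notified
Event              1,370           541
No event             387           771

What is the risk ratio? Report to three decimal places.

Reading the table with exposure as columns: a = 1370 (Notified, case), b = 387 (Notified, non-case), c = 541 (Not notified, case), d = 771.
Risk in exposed = 1370/1757 = 0.77974; risk in unexposed = 541/1312 = 0.41235.
RR = 0.77974 / 0.41235 = 1.89097
The risk among the exposed is 1.89 times that among the unexposed.

1.891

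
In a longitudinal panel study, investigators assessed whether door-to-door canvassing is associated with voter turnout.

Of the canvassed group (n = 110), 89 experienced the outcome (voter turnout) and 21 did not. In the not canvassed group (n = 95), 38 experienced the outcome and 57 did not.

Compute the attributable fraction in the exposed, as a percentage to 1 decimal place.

50.6

From the description: a = 89, b = 21, c = 38, d = 57.
Risk in exposed = 89/110 = 0.80909; risk in unexposed = 38/95 = 0.40000.
RR = 0.80909/0.40000 = 2.02273
AR% = (RR − 1)/RR × 100 = (2.02273 − 1)/2.02273 × 100 = 50.5618%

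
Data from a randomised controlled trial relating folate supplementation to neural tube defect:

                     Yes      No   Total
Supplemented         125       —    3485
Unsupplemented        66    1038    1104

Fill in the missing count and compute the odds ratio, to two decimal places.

0.59

The missing cell is in the exposed row: 3485 − 125 = 3360.
So a = 125, b = 3360, c = 66, d = 1038.
OR = (a·d)/(b·c) = (125 × 1038) / (3360 × 66) = 129750 / 221760 = 0.58509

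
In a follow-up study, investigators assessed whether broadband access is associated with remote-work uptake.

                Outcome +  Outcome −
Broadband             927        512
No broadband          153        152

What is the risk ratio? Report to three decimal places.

Cells: a = 927, b = 512, c = 153, d = 152.
Risk in exposed = 927/1439 = 0.64420; risk in unexposed = 153/305 = 0.50164.
RR = 0.64420 / 0.50164 = 1.28418
The risk among the exposed is 1.28 times that among the unexposed.

1.284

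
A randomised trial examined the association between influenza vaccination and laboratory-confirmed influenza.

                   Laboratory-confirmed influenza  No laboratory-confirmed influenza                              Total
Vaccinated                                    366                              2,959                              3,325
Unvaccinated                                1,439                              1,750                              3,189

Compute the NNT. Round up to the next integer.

Risk in treated group = 366/3325 = 0.11008; risk in control = 1439/3189 = 0.45124.
Absolute risk reduction = 0.45124 − 0.11008 = 0.34116
NNT = 1 / ARR = 1 / 0.34116 = 2.931 → round up → 3

3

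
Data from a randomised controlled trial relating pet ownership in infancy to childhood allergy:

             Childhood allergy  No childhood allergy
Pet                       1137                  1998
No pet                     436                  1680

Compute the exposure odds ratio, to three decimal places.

Cells: a = 1137, b = 1998, c = 436, d = 1680.
OR = (a·d)/(b·c) = (1137 × 1680) / (1998 × 436) = 1910160 / 871128 = 2.19274
The odds of childhood allergy are about 2.19 times as high in the pet group.

2.193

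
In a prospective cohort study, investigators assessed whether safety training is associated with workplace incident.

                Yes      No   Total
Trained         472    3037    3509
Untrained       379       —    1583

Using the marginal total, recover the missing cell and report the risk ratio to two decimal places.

0.56

The missing cell is in the unexposed row: 1583 − 379 = 1204.
So a = 472, b = 3037, c = 379, d = 1204.
RR = [a/(a+b)] / [c/(c+d)] = (472/3509) / (379/1583) = 0.13451/0.23942 = 0.56182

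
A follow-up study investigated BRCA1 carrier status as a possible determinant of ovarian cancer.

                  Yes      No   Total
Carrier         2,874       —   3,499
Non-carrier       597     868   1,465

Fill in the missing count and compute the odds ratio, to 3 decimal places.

The missing cell is in the exposed row: 3499 − 2874 = 625.
So a = 2874, b = 625, c = 597, d = 868.
OR = (a·d)/(b·c) = (2874 × 868) / (625 × 597) = 2494632 / 373125 = 6.68578

6.686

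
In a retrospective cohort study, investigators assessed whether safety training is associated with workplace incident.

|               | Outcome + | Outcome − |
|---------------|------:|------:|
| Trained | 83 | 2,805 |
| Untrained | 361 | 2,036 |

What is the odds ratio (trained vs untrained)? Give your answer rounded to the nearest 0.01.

0.17

Cells: a = 83, b = 2805, c = 361, d = 2036.
OR = (a·d)/(b·c) = (83 × 2036) / (2805 × 361) = 168988 / 1012605 = 0.16688
Exposure is associated with lower odds of workplace incident (OR = 0.17 < 1).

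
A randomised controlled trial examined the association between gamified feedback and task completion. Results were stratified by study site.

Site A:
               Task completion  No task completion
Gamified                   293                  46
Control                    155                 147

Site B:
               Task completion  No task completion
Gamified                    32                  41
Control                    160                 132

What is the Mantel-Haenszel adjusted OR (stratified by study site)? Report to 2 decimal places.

2.71

OR_MH = Σ(aᵢdᵢ/nᵢ) / Σ(bᵢcᵢ/nᵢ), where nᵢ is the stratum total.
Stratum 1 (Site A): n = 641; a·d/n = 293·147/641 = 67.1934; b·c/n = 46·155/641 = 11.1232
Stratum 2 (Site B): n = 365; a·d/n = 32·132/365 = 11.5726; b·c/n = 41·160/365 = 17.9726
OR_MH = (67.1934 + 11.5726) / (11.1232 + 17.9726) = 78.7661 / 29.0958 = 2.70712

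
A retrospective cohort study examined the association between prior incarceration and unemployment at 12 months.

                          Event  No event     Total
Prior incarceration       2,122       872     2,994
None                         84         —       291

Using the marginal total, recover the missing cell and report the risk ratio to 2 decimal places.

The missing cell is in the unexposed row: 291 − 84 = 207.
So a = 2122, b = 872, c = 84, d = 207.
RR = [a/(a+b)] / [c/(c+d)] = (2122/2994) / (84/291) = 0.70875/0.28866 = 2.45532

2.46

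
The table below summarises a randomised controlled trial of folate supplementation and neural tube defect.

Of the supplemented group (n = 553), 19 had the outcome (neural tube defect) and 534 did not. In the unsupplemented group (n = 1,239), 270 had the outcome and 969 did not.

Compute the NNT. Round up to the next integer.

6

Risk in treated group = 19/553 = 0.03436; risk in control = 270/1239 = 0.21792.
Absolute risk reduction = 0.21792 − 0.03436 = 0.18356
NNT = 1 / ARR = 1 / 0.18356 = 5.448 → round up → 6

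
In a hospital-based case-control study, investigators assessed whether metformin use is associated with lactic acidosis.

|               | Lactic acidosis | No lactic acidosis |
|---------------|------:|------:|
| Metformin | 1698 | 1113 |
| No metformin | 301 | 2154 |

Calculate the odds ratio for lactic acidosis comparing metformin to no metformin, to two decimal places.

10.92

Cells: a = 1698, b = 1113, c = 301, d = 2154.
OR = (a·d)/(b·c) = (1698 × 2154) / (1113 × 301) = 3657492 / 335013 = 10.91746
The odds of lactic acidosis are about 10.92 times as high in the metformin group.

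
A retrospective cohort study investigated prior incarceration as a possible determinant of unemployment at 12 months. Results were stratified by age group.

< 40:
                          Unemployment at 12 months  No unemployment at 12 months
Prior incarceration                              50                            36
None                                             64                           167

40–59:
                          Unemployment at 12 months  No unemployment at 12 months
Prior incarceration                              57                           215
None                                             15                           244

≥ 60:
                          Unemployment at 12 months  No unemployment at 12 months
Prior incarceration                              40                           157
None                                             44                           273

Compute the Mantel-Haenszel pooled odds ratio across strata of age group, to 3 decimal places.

OR_MH = Σ(aᵢdᵢ/nᵢ) / Σ(bᵢcᵢ/nᵢ), where nᵢ is the stratum total.
Stratum 1 (< 40): n = 317; a·d/n = 50·167/317 = 26.3407; b·c/n = 36·64/317 = 7.2681
Stratum 2 (40–59): n = 531; a·d/n = 57·244/531 = 26.1921; b·c/n = 215·15/531 = 6.0734
Stratum 3 (≥ 60): n = 514; a·d/n = 40·273/514 = 21.2451; b·c/n = 157·44/514 = 13.4397
OR_MH = (26.3407 + 26.1921 + 21.2451) / (7.2681 + 6.0734 + 13.4397) = 73.7779 / 26.7813 = 2.75483

2.755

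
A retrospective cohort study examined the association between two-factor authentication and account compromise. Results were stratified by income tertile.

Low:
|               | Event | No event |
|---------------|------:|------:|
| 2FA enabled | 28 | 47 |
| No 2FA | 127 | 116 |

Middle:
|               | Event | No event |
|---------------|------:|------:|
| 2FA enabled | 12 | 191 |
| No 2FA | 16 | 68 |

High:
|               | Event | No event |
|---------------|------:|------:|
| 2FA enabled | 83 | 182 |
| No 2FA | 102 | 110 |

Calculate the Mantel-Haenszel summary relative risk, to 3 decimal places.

RR_MH = Σ(aᵢ·n₀ᵢ/nᵢ) / Σ(cᵢ·n₁ᵢ/nᵢ), with n₁ᵢ = aᵢ+bᵢ (exposed), n₀ᵢ = cᵢ+dᵢ (unexposed), nᵢ = n₁ᵢ+n₀ᵢ.
Stratum 1 (Low): n₁ = 75, n₀ = 243, n = 318; a·n₀/n = 28·243/318 = 21.3962; c·n₁/n = 127·75/318 = 29.9528
Stratum 2 (Middle): n₁ = 203, n₀ = 84, n = 287; a·n₀/n = 12·84/287 = 3.5122; c·n₁/n = 16·203/287 = 11.3171
Stratum 3 (High): n₁ = 265, n₀ = 212, n = 477; a·n₀/n = 83·212/477 = 36.8889; c·n₁/n = 102·265/477 = 56.6667
RR_MH = (21.3962 + 3.5122 + 36.8889) / (29.9528 + 11.3171 + 56.6667) = 61.7973 / 97.9366 = 0.63099

0.631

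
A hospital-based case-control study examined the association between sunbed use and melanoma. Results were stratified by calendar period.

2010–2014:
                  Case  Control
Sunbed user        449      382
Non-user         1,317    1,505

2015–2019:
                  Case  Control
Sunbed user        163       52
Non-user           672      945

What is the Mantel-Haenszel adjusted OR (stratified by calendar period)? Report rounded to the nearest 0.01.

OR_MH = Σ(aᵢdᵢ/nᵢ) / Σ(bᵢcᵢ/nᵢ), where nᵢ is the stratum total.
Stratum 1 (2010–2014): n = 3653; a·d/n = 449·1505/3653 = 184.9836; b·c/n = 382·1317/3653 = 137.7208
Stratum 2 (2015–2019): n = 1832; a·d/n = 163·945/1832 = 84.0802; b·c/n = 52·672/1832 = 19.0742
OR_MH = (184.9836 + 84.0802) / (137.7208 + 19.0742) = 269.0638 / 156.7950 = 1.71602

1.72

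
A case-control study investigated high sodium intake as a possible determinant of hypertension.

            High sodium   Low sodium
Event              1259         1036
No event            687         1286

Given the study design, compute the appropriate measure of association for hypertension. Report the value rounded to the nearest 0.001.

2.275

Reading the table with exposure as columns: a = 1259 (High sodium, case), b = 687 (High sodium, non-case), c = 1036 (Low sodium, case), d = 1286.
This is a case-control study: participants were sampled on outcome status, so risks in the source population cannot be estimated directly — relative risk is not valid here. The odds ratio is the appropriate measure.
OR = (a·d)/(b·c) = (1259 × 1286) / (687 × 1036) = 1619074 / 711732 = 2.27484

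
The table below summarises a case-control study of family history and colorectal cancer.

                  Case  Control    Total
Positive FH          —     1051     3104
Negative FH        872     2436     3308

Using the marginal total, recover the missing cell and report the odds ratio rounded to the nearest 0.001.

5.457

The missing cell is in the exposed row: 3104 − 1051 = 2053.
So a = 2053, b = 1051, c = 872, d = 2436.
OR = (a·d)/(b·c) = (2053 × 2436) / (1051 × 872) = 5001108 / 916472 = 5.45691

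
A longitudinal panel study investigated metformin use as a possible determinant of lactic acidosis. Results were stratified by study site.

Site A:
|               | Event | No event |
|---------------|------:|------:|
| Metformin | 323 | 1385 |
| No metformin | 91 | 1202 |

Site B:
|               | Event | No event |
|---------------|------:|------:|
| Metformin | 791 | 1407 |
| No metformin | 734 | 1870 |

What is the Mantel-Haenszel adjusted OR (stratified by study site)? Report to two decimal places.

OR_MH = Σ(aᵢdᵢ/nᵢ) / Σ(bᵢcᵢ/nᵢ), where nᵢ is the stratum total.
Stratum 1 (Site A): n = 3001; a·d/n = 323·1202/3001 = 129.3722; b·c/n = 1385·91/3001 = 41.9977
Stratum 2 (Site B): n = 4802; a·d/n = 791·1870/4802 = 308.0321; b·c/n = 1407·734/4802 = 215.0641
OR_MH = (129.3722 + 308.0321) / (41.9977 + 215.0641) = 437.4043 / 257.0618 = 1.70155

1.70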